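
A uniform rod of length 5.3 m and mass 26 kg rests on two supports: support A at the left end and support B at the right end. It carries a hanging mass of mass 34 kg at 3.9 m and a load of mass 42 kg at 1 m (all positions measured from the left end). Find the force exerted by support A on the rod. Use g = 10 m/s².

R_A ≈ 561 N

Take moments about support B.
Beam weight: 26 × 10 = 260 N down at 2.65 m → arm 2.65 m, τ = 260 × 2.65 = 689 N·m counterclockwise.
Hanging mass: 34 × 10 = 340 N down at 3.9 m → arm 1.4 m, τ = 340 × 1.4 = 476 N·m counterclockwise.
Load: 42 × 10 = 420 N down at 1 m → arm 4.3 m, τ = 420 × 4.3 = 1806 N·m counterclockwise.
Net load moment about support B = 2971 N·m counterclockwise.
Reaction R at support A is upward at 0 m, arm 5.3 m → moment R × 5.3 clockwise.
For rotational equilibrium, R × 5.3 = 2971, so R = 561 N.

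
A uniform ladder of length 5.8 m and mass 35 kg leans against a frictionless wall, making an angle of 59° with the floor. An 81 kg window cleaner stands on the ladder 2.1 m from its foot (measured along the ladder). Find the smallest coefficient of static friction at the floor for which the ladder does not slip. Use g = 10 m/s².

μ_min ≈ 0.243

Taking torques about the foot of the ladder:
Ladder weight 35×10 = 350 N acts at 2.9 m along the ladder; its horizontal arm is 2.9·cos59° = 1.494 m → τ = 522.9 N·m clockwise.
Window cleaner: 81×10 = 810 N at 2.1 m → arm 1.082 m → τ = 876.4 N·m clockwise.
Wall normal N acts horizontally at the top; its moment arm is the height L sinθ = 5.8·sin59° = 4.972 m, counterclockwise.
Στ = 0 ⇒ N × 4.972 = 1399 ⇒ N = 281.4 N.
ΣFx = 0 ⇒ f = N_wall = 281.4 N. ΣFy = 0 ⇒ N_floor = 1160 N.
μ_min = f / N_floor = 281.4 / 1160 = 0.243.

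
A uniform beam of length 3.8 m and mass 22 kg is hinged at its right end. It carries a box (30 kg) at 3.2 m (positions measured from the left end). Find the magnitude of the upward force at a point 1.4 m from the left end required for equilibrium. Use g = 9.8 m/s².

Take moments about the right end.
Beam weight: 22 × 9.8 = 215.6 N down at 1.9 m → arm 1.9 m, τ = 215.6 × 1.9 = 409.6 N·m counterclockwise.
Box: 30 × 9.8 = 294 N down at 3.2 m → arm 0.6 m, τ = 294 × 0.6 = 176.4 N·m counterclockwise.
Net moment of the loads = 586 N·m counterclockwise.
The upward force F acts at a point 1.4 m from the left end, arm 2.4 m, giving F × 2.4 clockwise.
Στ = 0 ⇒ F × 2.4 = 586 ⇒ F = 586 / 2.4 = 244 N.

F ≈ 244 N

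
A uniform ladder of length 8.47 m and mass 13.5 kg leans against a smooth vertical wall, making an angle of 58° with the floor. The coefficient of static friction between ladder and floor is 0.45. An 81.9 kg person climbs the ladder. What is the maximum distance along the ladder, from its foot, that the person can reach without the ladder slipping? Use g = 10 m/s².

d ≈ 6.41 m

Taking torques about the foot of the ladder:
Ladder weight 13.5×10 = 135 N acts at 4.235 m along the ladder; its horizontal arm is 4.235·cos58° = 2.244 m → τ = 302.9 N·m clockwise.
Person weight 81.9×10 = 819 N at distance d → arm d·cos58° → τ = 819·d·0.5299 clockwise.
Wall normal N at the top has arm L sinθ = 7.183 m counterclockwise, so Στ = 0 gives N·7.183 = 302.9 + 434·d.
ΣFy = 0 ⇒ N_floor = 954 N, so the maximum friction is μ_s·N_floor = 0.45×954 = 429.3 N. ΣFx = 0 ⇒ N_wall = f, so at the slipping point N = 429.3 N.
Substituting: 429.3×7.183 = 302.9 + 434·d ⇒ d = (3084 − 302.9) / 434 = 6.41 m.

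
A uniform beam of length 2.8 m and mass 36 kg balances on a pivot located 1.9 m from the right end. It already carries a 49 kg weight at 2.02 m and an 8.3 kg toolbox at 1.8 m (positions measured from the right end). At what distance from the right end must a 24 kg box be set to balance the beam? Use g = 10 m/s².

Sum moments about the pivot (at 1.9 m from the right end) (the support reaction has zero arm there).
Beam weight: 36 × 10 = 360 N down at 1.4 m → arm 0.5 m, τ = 360 × 0.5 = 180 N·m clockwise.
Weight: 49 × 10 = 490 N down at 2.02 m → arm 0.12 m, τ = 490 × 0.12 = 58.8 N·m counterclockwise.
Toolbox: 8.3 × 10 = 83 N down at 1.8 m → arm 0.1 m, τ = 83 × 0.1 = 8.3 N·m clockwise.
Net moment of existing loads = 129.5 N·m clockwise.
The box weighs 24 × 10 = 240 N and must supply an equal counterclockwise moment, so its lever arm about the pivot is 129.5 / 240 = 0.54 m.
That puts it at 1.9 + 0.54 = 2.44 m from the right end.

x ≈ 2.44 m from the right end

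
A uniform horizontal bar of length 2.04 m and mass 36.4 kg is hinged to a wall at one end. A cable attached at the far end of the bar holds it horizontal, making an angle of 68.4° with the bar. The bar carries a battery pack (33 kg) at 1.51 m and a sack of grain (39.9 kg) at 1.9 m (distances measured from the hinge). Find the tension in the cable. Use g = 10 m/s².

Choose the hinge as the axis so the unknown hinge reaction has zero arm there.
Beam weight: 36.4 × 10 = 364 N down at 1.02 m → arm 1.02 m, τ = 364 × 1.02 = 371.3 N·m clockwise.
Battery pack: 33 × 10 = 330 N down at 1.51 m → arm 1.51 m, τ = 330 × 1.51 = 498.3 N·m clockwise.
Sack of grain: 39.9 × 10 = 399 N down at 1.9 m → arm 1.9 m, τ = 399 × 1.9 = 758.1 N·m clockwise.
Total clockwise load moment = 1628 N·m.
The cable tension T acts at 2.04 m; only its component perpendicular to the bar, T sinθ, produces torque. sin 68.4° = 0.9298.
For rotational equilibrium, T × 2.04 × 0.9298 = 1628, so T = 1628 / 1.897 = 858 N.

T ≈ 858 N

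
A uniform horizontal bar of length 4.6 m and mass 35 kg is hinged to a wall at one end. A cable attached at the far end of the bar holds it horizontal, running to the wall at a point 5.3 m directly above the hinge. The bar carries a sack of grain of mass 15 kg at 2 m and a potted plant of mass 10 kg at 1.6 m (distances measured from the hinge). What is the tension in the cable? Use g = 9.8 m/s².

T ≈ 357 N

Take moments about the hinge.
Beam weight: 35 × 9.8 = 343 N down at 2.3 m → arm 2.3 m, τ = 343 × 2.3 = 788.9 N·m clockwise.
Sack of grain: 15 × 9.8 = 147 N down at 2 m → arm 2 m, τ = 147 × 2 = 294 N·m clockwise.
Potted plant: 10 × 9.8 = 98 N down at 1.6 m → arm 1.6 m, τ = 98 × 1.6 = 156.8 N·m clockwise.
Total clockwise load moment = 1240 N·m.
The cable tension T acts at 4.6 m; only its component perpendicular to the bar, T sinθ, produces torque. sinθ = h/√(h²+d²) = 5.3/√(5.3²+4.6²) = 0.7552.
Balancing moments: T × 4.6 × 0.7552 = 1240, giving T = 1240 / 3.474 = 357 N.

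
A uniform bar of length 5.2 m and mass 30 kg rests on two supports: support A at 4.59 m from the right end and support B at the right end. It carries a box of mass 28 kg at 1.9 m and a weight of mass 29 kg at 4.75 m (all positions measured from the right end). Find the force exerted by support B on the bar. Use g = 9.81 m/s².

R_B ≈ 279 N

Sum moments about support A (its reaction then has zero moment arm).
Beam weight: 30 × 9.81 = 294.3 N down at 2.6 m → arm 1.99 m, τ = 294.3 × 1.99 = 585.7 N·m clockwise.
Box: 28 × 9.81 = 274.7 N down at 1.9 m → arm 2.69 m, τ = 274.7 × 2.69 = 738.9 N·m clockwise.
Weight: 29 × 9.81 = 284.5 N down at 4.75 m → arm 0.16 m, τ = 284.5 × 0.16 = 45.52 N·m counterclockwise.
Net load moment about support A = 1279 N·m clockwise.
Reaction R at support B is upward at 0 m, arm 4.59 m → moment R × 4.59 counterclockwise.
Setting net torque to zero: R × 4.59 = 1279 → R = 279 N.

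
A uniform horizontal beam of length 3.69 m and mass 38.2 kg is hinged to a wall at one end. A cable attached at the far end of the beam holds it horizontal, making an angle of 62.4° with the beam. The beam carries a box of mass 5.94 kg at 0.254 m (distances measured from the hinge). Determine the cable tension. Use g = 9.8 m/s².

T ≈ 216 N

Take moments about the hinge.
Beam weight: 38.2 × 9.8 = 374.4 N down at 1.845 m → arm 1.845 m, τ = 374.4 × 1.845 = 690.8 N·m clockwise.
Box: 5.94 × 9.8 = 58.21 N down at 0.254 m → arm 0.254 m, τ = 58.21 × 0.254 = 14.79 N·m clockwise.
Total clockwise load moment = 705.6 N·m.
The cable tension T acts at 3.69 m; only its component perpendicular to the beam, T sinθ, produces torque. sin 62.4° = 0.8862.
Balancing moments: T × 3.69 × 0.8862 = 705.6, giving T = 705.6 / 3.27 = 216 N.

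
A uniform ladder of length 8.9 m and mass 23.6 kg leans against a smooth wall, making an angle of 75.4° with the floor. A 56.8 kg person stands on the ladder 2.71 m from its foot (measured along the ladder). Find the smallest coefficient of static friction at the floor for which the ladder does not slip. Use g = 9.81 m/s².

Take moments about the foot of the ladder.
Ladder weight 23.6×9.81 = 231.5 N acts at 4.45 m along the ladder; its horizontal arm is 4.45·cos75.4° = 1.122 m → τ = 259.7 N·m clockwise.
Person: 56.8×9.81 = 557.2 N at 2.71 m → arm 0.6831 m → τ = 380.6 N·m clockwise.
Wall normal N acts horizontally at the top; its moment arm is the height L sinθ = 8.9·sin75.4° = 8.613 m, counterclockwise.
For rotational equilibrium, N × 8.613 = 640.3, so N = 74.34 N.
ΣFx = 0 ⇒ f = N_wall = 74.34 N. ΣFy = 0 ⇒ N_floor = 788.7 N.
μ_min = f / N_floor = 74.34 / 788.7 = 0.0943.

μ_min ≈ 0.0943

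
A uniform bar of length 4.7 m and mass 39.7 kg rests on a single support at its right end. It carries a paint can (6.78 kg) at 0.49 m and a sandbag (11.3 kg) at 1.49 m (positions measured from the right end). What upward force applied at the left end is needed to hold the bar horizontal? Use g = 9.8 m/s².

Choose the right end as the axis so the unknown pivot reaction has zero arm there.
Beam weight: 39.7 × 9.8 = 389.1 N down at 2.35 m → arm 2.35 m, τ = 389.1 × 2.35 = 914.4 N·m counterclockwise.
Paint can: 6.78 × 9.8 = 66.44 N down at 0.49 m → arm 0.49 m, τ = 66.44 × 0.49 = 32.56 N·m counterclockwise.
Sandbag: 11.3 × 9.8 = 110.7 N down at 1.49 m → arm 1.49 m, τ = 110.7 × 1.49 = 164.9 N·m counterclockwise.
Net moment of the loads = 1112 N·m counterclockwise.
The upward force F acts at the left end, arm 4.7 m, giving F × 4.7 clockwise.
Balancing moments: F × 4.7 = 1112, giving F = 1112 / 4.7 = 237 N.

F ≈ 237 N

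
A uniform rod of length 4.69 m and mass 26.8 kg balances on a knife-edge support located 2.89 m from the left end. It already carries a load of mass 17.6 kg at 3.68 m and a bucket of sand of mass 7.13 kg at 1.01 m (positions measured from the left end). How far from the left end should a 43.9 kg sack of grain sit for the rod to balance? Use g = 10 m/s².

x ≈ 3.21 m from the left end

Taking torques about the knife-edge support (at 2.89 m from the left end):
Beam weight: 26.8 × 10 = 268 N down at 2.345 m → arm 0.545 m, τ = 268 × 0.545 = 146.1 N·m counterclockwise.
Load: 17.6 × 10 = 176 N down at 3.68 m → arm 0.79 m, τ = 176 × 0.79 = 139 N·m clockwise.
Bucket of sand: 7.13 × 10 = 71.3 N down at 1.01 m → arm 1.88 m, τ = 71.3 × 1.88 = 134 N·m counterclockwise.
Net moment of existing loads = 141.1 N·m counterclockwise.
The sack of grain weighs 43.9 × 10 = 439 N and must supply an equal clockwise moment, so its lever arm about the knife-edge support is 141.1 / 439 = 0.321 m.
That puts it at 2.89 + 0.321 = 3.21 m from the left end.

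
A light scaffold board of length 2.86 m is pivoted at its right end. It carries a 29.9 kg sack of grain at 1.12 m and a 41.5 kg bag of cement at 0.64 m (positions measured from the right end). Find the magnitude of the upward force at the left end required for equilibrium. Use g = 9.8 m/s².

About the right end:
Sack of grain: 29.9 × 9.8 = 293 N down at 1.12 m → arm 1.12 m, τ = 293 × 1.12 = 328.2 N·m counterclockwise.
Bag of cement: 41.5 × 9.8 = 406.7 N down at 0.64 m → arm 0.64 m, τ = 406.7 × 0.64 = 260.3 N·m counterclockwise.
Net moment of the loads = 588.5 N·m counterclockwise.
The upward force F acts at the left end, arm 2.86 m, giving F × 2.86 clockwise.
Στ = 0 ⇒ F × 2.86 = 588.5 ⇒ F = 588.5 / 2.86 = 206 N.

F ≈ 206 N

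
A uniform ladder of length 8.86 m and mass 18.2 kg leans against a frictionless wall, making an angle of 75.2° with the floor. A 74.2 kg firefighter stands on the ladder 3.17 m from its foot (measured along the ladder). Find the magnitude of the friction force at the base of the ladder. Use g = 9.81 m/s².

f ≈ 92.4 N

About the foot of the ladder:
Ladder weight 18.2×9.81 = 178.5 N acts at 4.43 m along the ladder; its horizontal arm is 4.43·cos75.2° = 1.132 m → τ = 202.1 N·m clockwise.
Firefighter: 74.2×9.81 = 727.9 N at 3.17 m → arm 0.8098 m → τ = 589.5 N·m clockwise.
Wall normal N acts horizontally at the top; its moment arm is the height L sinθ = 8.86·sin75.2° = 8.566 m, counterclockwise.
Balancing moments: N × 8.566 = 791.6, giving N = 92.4 N.
ΣFx = 0: friction at the foot balances the wall's push, so f = N_wall = 92.4 N.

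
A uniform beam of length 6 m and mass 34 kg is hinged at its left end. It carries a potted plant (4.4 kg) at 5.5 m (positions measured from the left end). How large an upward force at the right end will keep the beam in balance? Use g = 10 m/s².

About the left end:
Beam weight: 34 × 10 = 340 N down at 3 m → arm 3 m, τ = 340 × 3 = 1020 N·m clockwise.
Potted plant: 4.4 × 10 = 44 N down at 5.5 m → arm 5.5 m, τ = 44 × 5.5 = 242 N·m clockwise.
Net moment of the loads = 1262 N·m clockwise.
The upward force F acts at the right end, arm 6 m, giving F × 6 counterclockwise.
Balancing moments: F × 6 = 1262, giving F = 1262 / 6 = 210 N.

F ≈ 210 N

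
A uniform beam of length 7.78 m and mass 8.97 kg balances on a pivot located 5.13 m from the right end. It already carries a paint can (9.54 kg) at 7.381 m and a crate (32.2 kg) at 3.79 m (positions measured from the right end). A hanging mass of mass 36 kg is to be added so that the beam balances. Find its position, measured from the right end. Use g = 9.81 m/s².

Take moments about the pivot (at 5.13 m from the right end).
Beam weight: 8.97 × 9.81 = 88 N down at 3.89 m → arm 1.24 m, τ = 88 × 1.24 = 109.1 N·m clockwise.
Paint can: 9.54 × 9.81 = 93.59 N down at 7.381 m → arm 2.251 m, τ = 93.59 × 2.251 = 210.7 N·m counterclockwise.
Crate: 32.2 × 9.81 = 315.9 N down at 3.79 m → arm 1.34 m, τ = 315.9 × 1.34 = 423.3 N·m clockwise.
Net moment of existing loads = 321.7 N·m clockwise.
The hanging mass weighs 36 × 9.81 = 353.2 N and must supply an equal counterclockwise moment, so its lever arm about the pivot is 321.7 / 353.2 = 0.911 m.
That puts it at 5.13 + 0.911 = 6.04 m from the right end.

x ≈ 6.04 m from the right end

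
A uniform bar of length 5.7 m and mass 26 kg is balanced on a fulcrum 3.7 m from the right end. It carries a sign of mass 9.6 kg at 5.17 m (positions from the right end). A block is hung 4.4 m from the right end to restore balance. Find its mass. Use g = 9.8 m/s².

m ≈ 11.4 kg

Sum moments about the fulcrum (at 3.7 m from the right end) (the support reaction has zero arm there).
Beam weight: 26 × 9.8 = 254.8 N down at 2.85 m → arm 0.85 m, τ = 254.8 × 0.85 = 216.6 N·m clockwise.
Sign: 9.6 × 9.8 = 94.08 N down at 5.17 m → arm 1.47 m, τ = 94.08 × 1.47 = 138.3 N·m counterclockwise.
Net moment of known loads = 78.3 N·m clockwise.
An unknown mass m at 4.4 m has arm 0.7 m; its moment is m·g·0.7 counterclockwise.
For rotational equilibrium, m × 9.8 × 0.7 = 78.3, so m = 78.3 / (9.8 × 0.7) = 11.4 kg.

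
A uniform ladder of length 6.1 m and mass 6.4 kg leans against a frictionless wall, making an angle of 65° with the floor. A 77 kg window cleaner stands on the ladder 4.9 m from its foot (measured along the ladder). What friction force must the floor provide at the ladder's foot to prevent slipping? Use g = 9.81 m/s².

Choose the foot of the ladder as the axis so the floor normal and friction both act there and drop out.
Ladder weight 6.4×9.81 = 62.78 N acts at 3.05 m along the ladder; its horizontal arm is 3.05·cos65° = 1.289 m → τ = 80.92 N·m clockwise.
Window cleaner: 77×9.81 = 755.4 N at 4.9 m → arm 2.071 m → τ = 1564 N·m clockwise.
Wall normal N acts horizontally at the top; its moment arm is the height L sinθ = 6.1·sin65° = 5.528 m, counterclockwise.
Balancing moments: N × 5.528 = 1645, giving N = 298 N.
ΣFx = 0: friction at the foot balances the wall's push, so f = N_wall = 298 N.

f ≈ 298 N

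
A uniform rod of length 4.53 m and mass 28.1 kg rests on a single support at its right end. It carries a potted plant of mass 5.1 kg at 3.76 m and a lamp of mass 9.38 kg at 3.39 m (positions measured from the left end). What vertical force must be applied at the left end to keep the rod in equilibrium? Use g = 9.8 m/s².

F ≈ 169 N

Taking torques about the right end:
Beam weight: 28.1 × 9.8 = 275.4 N down at 2.265 m → arm 2.265 m, τ = 275.4 × 2.265 = 623.8 N·m counterclockwise.
Potted plant: 5.1 × 9.8 = 49.98 N down at 3.76 m → arm 0.77 m, τ = 49.98 × 0.77 = 38.48 N·m counterclockwise.
Lamp: 9.38 × 9.8 = 91.92 N down at 3.39 m → arm 1.14 m, τ = 91.92 × 1.14 = 104.8 N·m counterclockwise.
Net moment of the loads = 767.1 N·m counterclockwise.
The upward force F acts at the left end, arm 4.53 m, giving F × 4.53 clockwise.
Balancing moments: F × 4.53 = 767.1, giving F = 767.1 / 4.53 = 169 N.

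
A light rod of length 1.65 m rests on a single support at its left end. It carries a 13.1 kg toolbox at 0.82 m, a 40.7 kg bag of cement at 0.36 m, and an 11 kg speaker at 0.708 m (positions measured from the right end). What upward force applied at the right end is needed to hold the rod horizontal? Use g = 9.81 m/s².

F ≈ 438 N

Take moments about the left end.
Toolbox: 13.1 × 9.81 = 128.5 N down at 0.82 m → arm 0.83 m, τ = 128.5 × 0.83 = 106.7 N·m clockwise.
Bag of cement: 40.7 × 9.81 = 399.3 N down at 0.36 m → arm 1.29 m, τ = 399.3 × 1.29 = 515.1 N·m clockwise.
Speaker: 11 × 9.81 = 107.9 N down at 0.708 m → arm 0.942 m, τ = 107.9 × 0.942 = 101.6 N·m clockwise.
Net moment of the loads = 723.4 N·m clockwise.
The upward force F acts at the right end, arm 1.65 m, giving F × 1.65 counterclockwise.
Στ = 0 ⇒ F × 1.65 = 723.4 ⇒ F = 723.4 / 1.65 = 438 N.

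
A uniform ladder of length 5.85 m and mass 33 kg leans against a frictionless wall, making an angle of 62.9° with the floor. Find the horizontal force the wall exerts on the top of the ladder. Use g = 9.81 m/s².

Sum moments about the foot of the ladder (the floor normal and friction both act there and drop out).
Ladder weight 33×9.81 = 323.7 N acts at 2.925 m along the ladder; its horizontal arm is 2.925·cos62.9° = 1.332 m → τ = 431.2 N·m clockwise.
Wall normal N acts horizontally at the top; its moment arm is the height L sinθ = 5.85·sin62.9° = 5.208 m, counterclockwise.
For rotational equilibrium, N × 5.208 = 431.2, so N = 82.8 N.

N_wall ≈ 82.8 N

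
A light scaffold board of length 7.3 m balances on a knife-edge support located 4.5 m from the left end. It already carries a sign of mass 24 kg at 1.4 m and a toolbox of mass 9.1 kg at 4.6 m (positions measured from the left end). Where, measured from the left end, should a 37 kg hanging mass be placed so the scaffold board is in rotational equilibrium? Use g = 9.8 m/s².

About the knife-edge support (at 4.5 m from the left end):
Sign: 24 × 9.8 = 235.2 N down at 1.4 m → arm 3.1 m, τ = 235.2 × 3.1 = 729.1 N·m counterclockwise.
Toolbox: 9.1 × 9.8 = 89.18 N down at 4.6 m → arm 0.1 m, τ = 89.18 × 0.1 = 8.918 N·m clockwise.
Net moment of existing loads = 720.2 N·m counterclockwise.
The hanging mass weighs 37 × 9.8 = 362.6 N and must supply an equal clockwise moment, so its lever arm about the knife-edge support is 720.2 / 362.6 = 1.99 m.
That puts it at 4.5 + 1.99 = 6.49 m from the left end.

x ≈ 6.49 m from the left end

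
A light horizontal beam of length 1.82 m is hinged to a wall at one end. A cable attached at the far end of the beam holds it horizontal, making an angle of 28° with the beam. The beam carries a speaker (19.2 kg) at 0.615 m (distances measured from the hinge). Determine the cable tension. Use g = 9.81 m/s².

T ≈ 136 N

Sum moments about the hinge (the unknown hinge reaction has zero arm there).
Speaker: 19.2 × 9.81 = 188.4 N down at 0.615 m → arm 0.615 m, τ = 188.4 × 0.615 = 115.9 N·m clockwise.
Total clockwise load moment = 115.9 N·m.
The cable tension T acts at 1.82 m; only its component perpendicular to the beam, T sinθ, produces torque. sin 28° = 0.4695.
For rotational equilibrium, T × 1.82 × 0.4695 = 115.9, so T = 115.9 / 0.8545 = 136 N.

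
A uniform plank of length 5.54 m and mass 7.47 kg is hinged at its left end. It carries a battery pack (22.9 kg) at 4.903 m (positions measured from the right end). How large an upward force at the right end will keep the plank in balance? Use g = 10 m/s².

Choose the left end as the axis so the unknown pivot reaction has zero arm there.
Beam weight: 7.47 × 10 = 74.7 N down at 2.77 m → arm 2.77 m, τ = 74.7 × 2.77 = 206.9 N·m clockwise.
Battery pack: 22.9 × 10 = 229 N down at 4.903 m → arm 0.637 m, τ = 229 × 0.637 = 145.9 N·m clockwise.
Net moment of the loads = 352.8 N·m clockwise.
The upward force F acts at the right end, arm 5.54 m, giving F × 5.54 counterclockwise.
Balancing moments: F × 5.54 = 352.8, giving F = 352.8 / 5.54 = 63.7 N.

F ≈ 63.7 N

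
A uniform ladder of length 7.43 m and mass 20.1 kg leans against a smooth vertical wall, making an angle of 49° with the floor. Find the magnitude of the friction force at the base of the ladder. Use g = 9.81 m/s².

f ≈ 85.7 N

Sum moments about the foot of the ladder (the floor normal and friction both act there and drop out).
Ladder weight 20.1×9.81 = 197.2 N acts at 3.715 m along the ladder; its horizontal arm is 3.715·cos49° = 2.437 m → τ = 480.6 N·m clockwise.
Wall normal N acts horizontally at the top; its moment arm is the height L sinθ = 7.43·sin49° = 5.607 m, counterclockwise.
Στ = 0 ⇒ N × 5.607 = 480.6 ⇒ N = 85.7 N.
ΣFx = 0: friction at the foot balances the wall's push, so f = N_wall = 85.7 N.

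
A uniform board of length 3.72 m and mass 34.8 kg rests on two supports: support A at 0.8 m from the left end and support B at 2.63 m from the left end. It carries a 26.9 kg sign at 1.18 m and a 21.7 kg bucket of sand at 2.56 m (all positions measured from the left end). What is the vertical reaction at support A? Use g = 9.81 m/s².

R_A ≈ 361 N

About support B:
Beam weight: 34.8 × 9.81 = 341.4 N down at 1.86 m → arm 0.77 m, τ = 341.4 × 0.77 = 262.9 N·m counterclockwise.
Sign: 26.9 × 9.81 = 263.9 N down at 1.18 m → arm 1.45 m, τ = 263.9 × 1.45 = 382.7 N·m counterclockwise.
Bucket of sand: 21.7 × 9.81 = 212.9 N down at 2.56 m → arm 0.07 m, τ = 212.9 × 0.07 = 14.9 N·m counterclockwise.
Net load moment about support B = 660.5 N·m counterclockwise.
Reaction R at support A is upward at 0.8 m, arm 1.83 m → moment R × 1.83 clockwise.
Balancing moments: R × 1.83 = 660.5, giving R = 361 N.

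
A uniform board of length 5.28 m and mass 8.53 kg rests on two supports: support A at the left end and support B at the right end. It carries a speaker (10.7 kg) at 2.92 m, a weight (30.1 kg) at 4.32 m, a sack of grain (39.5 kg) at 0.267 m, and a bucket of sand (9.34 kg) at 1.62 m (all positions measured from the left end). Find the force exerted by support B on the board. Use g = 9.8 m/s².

Take moments about support A.
Beam weight: 8.53 × 9.8 = 83.59 N down at 2.64 m → arm 2.64 m, τ = 83.59 × 2.64 = 220.7 N·m clockwise.
Speaker: 10.7 × 9.8 = 104.9 N down at 2.92 m → arm 2.92 m, τ = 104.9 × 2.92 = 306.3 N·m clockwise.
Weight: 30.1 × 9.8 = 295 N down at 4.32 m → arm 4.32 m, τ = 295 × 4.32 = 1274 N·m clockwise.
Sack of grain: 39.5 × 9.8 = 387.1 N down at 0.267 m → arm 0.267 m, τ = 387.1 × 0.267 = 103.4 N·m clockwise.
Bucket of sand: 9.34 × 9.8 = 91.53 N down at 1.62 m → arm 1.62 m, τ = 91.53 × 1.62 = 148.3 N·m clockwise.
Net load moment about support A = 2053 N·m clockwise.
Reaction R at support B is upward at 5.28 m, arm 5.28 m → moment R × 5.28 counterclockwise.
For rotational equilibrium, R × 5.28 = 2053, so R = 389 N.

R_B ≈ 389 N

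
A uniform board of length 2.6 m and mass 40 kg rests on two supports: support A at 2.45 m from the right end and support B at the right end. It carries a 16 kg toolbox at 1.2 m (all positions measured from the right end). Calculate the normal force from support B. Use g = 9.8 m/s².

R_B ≈ 264 N

About support A:
Beam weight: 40 × 9.8 = 392 N down at 1.3 m → arm 1.15 m, τ = 392 × 1.15 = 450.8 N·m clockwise.
Toolbox: 16 × 9.8 = 156.8 N down at 1.2 m → arm 1.25 m, τ = 156.8 × 1.25 = 196 N·m clockwise.
Net load moment about support A = 646.8 N·m clockwise.
Reaction R at support B is upward at 0 m, arm 2.45 m → moment R × 2.45 counterclockwise.
For rotational equilibrium, R × 2.45 = 646.8, so R = 264 N.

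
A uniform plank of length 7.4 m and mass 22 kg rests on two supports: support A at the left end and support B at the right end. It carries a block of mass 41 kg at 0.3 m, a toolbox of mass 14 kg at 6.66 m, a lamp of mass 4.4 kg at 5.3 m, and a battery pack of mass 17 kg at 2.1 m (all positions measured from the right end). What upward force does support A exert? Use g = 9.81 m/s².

Taking torques about support B:
Beam weight: 22 × 9.81 = 215.8 N down at 3.7 m → arm 3.7 m, τ = 215.8 × 3.7 = 798.5 N·m counterclockwise.
Block: 41 × 9.81 = 402.2 N down at 0.3 m → arm 0.3 m, τ = 402.2 × 0.3 = 120.7 N·m counterclockwise.
Toolbox: 14 × 9.81 = 137.3 N down at 6.66 m → arm 6.66 m, τ = 137.3 × 6.66 = 914.4 N·m counterclockwise.
Lamp: 4.4 × 9.81 = 43.16 N down at 5.3 m → arm 5.3 m, τ = 43.16 × 5.3 = 228.7 N·m counterclockwise.
Battery pack: 17 × 9.81 = 166.8 N down at 2.1 m → arm 2.1 m, τ = 166.8 × 2.1 = 350.3 N·m counterclockwise.
Net load moment about support B = 2413 N·m counterclockwise.
Reaction R at support A is upward at 7.4 m, arm 7.4 m → moment R × 7.4 clockwise.
Setting net torque to zero: R × 7.4 = 2413 → R = 326 N.

R_A ≈ 326 N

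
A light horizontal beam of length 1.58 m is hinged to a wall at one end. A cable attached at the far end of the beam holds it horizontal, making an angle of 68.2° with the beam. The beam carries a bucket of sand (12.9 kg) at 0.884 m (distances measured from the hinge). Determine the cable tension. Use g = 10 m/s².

T ≈ 77.7 N

About the hinge:
Bucket of sand: 12.9 × 10 = 129 N down at 0.884 m → arm 0.884 m, τ = 129 × 0.884 = 114 N·m clockwise.
Total clockwise load moment = 114 N·m.
The cable tension T acts at 1.58 m; only its component perpendicular to the beam, T sinθ, produces torque. sin 68.2° = 0.9285.
For rotational equilibrium, T × 1.58 × 0.9285 = 114, so T = 114 / 1.467 = 77.7 N.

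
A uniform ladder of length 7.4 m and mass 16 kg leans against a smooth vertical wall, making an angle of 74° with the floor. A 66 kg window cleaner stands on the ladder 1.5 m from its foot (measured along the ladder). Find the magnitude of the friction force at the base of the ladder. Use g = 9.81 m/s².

Choose the foot of the ladder as the axis so the floor normal and friction both act there and drop out.
Ladder weight 16×9.81 = 157 N acts at 3.7 m along the ladder; its horizontal arm is 3.7·cos74° = 1.02 m → τ = 160.1 N·m clockwise.
Window cleaner: 66×9.81 = 647.5 N at 1.5 m → arm 0.4135 m → τ = 267.7 N·m clockwise.
Wall normal N acts horizontally at the top; its moment arm is the height L sinθ = 7.4·sin74° = 7.113 m, counterclockwise.
Balancing moments: N × 7.113 = 427.8, giving N = 60.1 N.
ΣFx = 0: friction at the foot balances the wall's push, so f = N_wall = 60.1 N.

f ≈ 60.1 N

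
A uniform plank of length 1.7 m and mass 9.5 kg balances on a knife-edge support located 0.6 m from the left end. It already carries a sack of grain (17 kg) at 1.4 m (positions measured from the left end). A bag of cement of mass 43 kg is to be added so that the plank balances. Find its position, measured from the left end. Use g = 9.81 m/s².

Taking torques about the knife-edge support (at 0.6 m from the left end):
Beam weight: 9.5 × 9.81 = 93.2 N down at 0.85 m → arm 0.25 m, τ = 93.2 × 0.25 = 23.3 N·m clockwise.
Sack of grain: 17 × 9.81 = 166.8 N down at 1.4 m → arm 0.8 m, τ = 166.8 × 0.8 = 133.4 N·m clockwise.
Net moment of existing loads = 156.7 N·m clockwise.
The bag of cement weighs 43 × 9.81 = 421.8 N and must supply an equal counterclockwise moment, so its lever arm about the knife-edge support is 156.7 / 421.8 = 0.372 m.
That puts it at 0.6 − 0.372 = 0.228 m from the left end.

x ≈ 0.228 m from the left end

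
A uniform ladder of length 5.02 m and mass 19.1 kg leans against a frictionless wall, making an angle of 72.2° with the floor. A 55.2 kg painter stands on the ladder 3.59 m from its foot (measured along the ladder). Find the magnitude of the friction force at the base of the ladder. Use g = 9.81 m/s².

About the foot of the ladder:
Ladder weight 19.1×9.81 = 187.4 N acts at 2.51 m along the ladder; its horizontal arm is 2.51·cos72.2° = 0.7673 m → τ = 143.8 N·m clockwise.
Painter: 55.2×9.81 = 541.5 N at 3.59 m → arm 1.097 m → τ = 594 N·m clockwise.
Wall normal N acts horizontally at the top; its moment arm is the height L sinθ = 5.02·sin72.2° = 4.78 m, counterclockwise.
Στ = 0 ⇒ N × 4.78 = 737.8 ⇒ N = 154 N.
ΣFx = 0: friction at the foot balances the wall's push, so f = N_wall = 154 N.

f ≈ 154 N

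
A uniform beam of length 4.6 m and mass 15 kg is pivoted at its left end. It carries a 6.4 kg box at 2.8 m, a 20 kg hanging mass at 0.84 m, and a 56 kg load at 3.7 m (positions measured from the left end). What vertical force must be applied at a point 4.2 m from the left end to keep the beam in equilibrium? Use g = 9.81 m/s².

F ≈ 646 N

About the left end:
Beam weight: 15 × 9.81 = 147.2 N down at 2.3 m → arm 2.3 m, τ = 147.2 × 2.3 = 338.6 N·m clockwise.
Box: 6.4 × 9.81 = 62.78 N down at 2.8 m → arm 2.8 m, τ = 62.78 × 2.8 = 175.8 N·m clockwise.
Hanging mass: 20 × 9.81 = 196.2 N down at 0.84 m → arm 0.84 m, τ = 196.2 × 0.84 = 164.8 N·m clockwise.
Load: 56 × 9.81 = 549.4 N down at 3.7 m → arm 3.7 m, τ = 549.4 × 3.7 = 2033 N·m clockwise.
Net moment of the loads = 2712 N·m clockwise.
The upward force F acts at a point 4.2 m from the left end, arm 4.2 m, giving F × 4.2 counterclockwise.
Στ = 0 ⇒ F × 4.2 = 2712 ⇒ F = 2712 / 4.2 = 646 N.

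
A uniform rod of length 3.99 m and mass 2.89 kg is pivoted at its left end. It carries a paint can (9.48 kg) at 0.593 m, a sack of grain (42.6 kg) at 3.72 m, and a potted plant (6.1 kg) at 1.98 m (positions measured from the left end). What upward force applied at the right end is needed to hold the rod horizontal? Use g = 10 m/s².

F ≈ 456 N

Take moments about the left end.
Beam weight: 2.89 × 10 = 28.9 N down at 1.995 m → arm 1.995 m, τ = 28.9 × 1.995 = 57.66 N·m clockwise.
Paint can: 9.48 × 10 = 94.8 N down at 0.593 m → arm 0.593 m, τ = 94.8 × 0.593 = 56.22 N·m clockwise.
Sack of grain: 42.6 × 10 = 426 N down at 3.72 m → arm 3.72 m, τ = 426 × 3.72 = 1585 N·m clockwise.
Potted plant: 6.1 × 10 = 61 N down at 1.98 m → arm 1.98 m, τ = 61 × 1.98 = 120.8 N·m clockwise.
Net moment of the loads = 1820 N·m clockwise.
The upward force F acts at the right end, arm 3.99 m, giving F × 3.99 counterclockwise.
Balancing moments: F × 3.99 = 1820, giving F = 1820 / 3.99 = 456 N.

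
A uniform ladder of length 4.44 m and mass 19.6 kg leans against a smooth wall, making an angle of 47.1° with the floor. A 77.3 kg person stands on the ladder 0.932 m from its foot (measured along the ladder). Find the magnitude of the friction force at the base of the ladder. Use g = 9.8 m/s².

f ≈ 237 N

Choose the foot of the ladder as the axis so the floor normal and friction both act there and drop out.
Ladder weight 19.6×9.8 = 192.1 N acts at 2.22 m along the ladder; its horizontal arm is 2.22·cos47.1° = 1.511 m → τ = 290.3 N·m clockwise.
Person: 77.3×9.8 = 757.5 N at 0.932 m → arm 0.6344 m → τ = 480.6 N·m clockwise.
Wall normal N acts horizontally at the top; its moment arm is the height L sinθ = 4.44·sin47.1° = 3.252 m, counterclockwise.
Στ = 0 ⇒ N × 3.252 = 770.9 ⇒ N = 237 N.
ΣFx = 0: friction at the foot balances the wall's push, so f = N_wall = 237 N.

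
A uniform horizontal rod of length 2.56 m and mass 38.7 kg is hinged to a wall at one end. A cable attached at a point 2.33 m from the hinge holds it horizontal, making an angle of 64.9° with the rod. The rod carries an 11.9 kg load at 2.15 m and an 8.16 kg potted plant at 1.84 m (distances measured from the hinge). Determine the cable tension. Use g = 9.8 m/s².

T ≈ 419 N

Sum moments about the hinge (the unknown hinge reaction has zero arm there).
Beam weight: 38.7 × 9.8 = 379.3 N down at 1.28 m → arm 1.28 m, τ = 379.3 × 1.28 = 485.5 N·m clockwise.
Load: 11.9 × 9.8 = 116.6 N down at 2.15 m → arm 2.15 m, τ = 116.6 × 2.15 = 250.7 N·m clockwise.
Potted plant: 8.16 × 9.8 = 79.97 N down at 1.84 m → arm 1.84 m, τ = 79.97 × 1.84 = 147.1 N·m clockwise.
Total clockwise load moment = 883.3 N·m.
The cable tension T acts at 2.33 m; only its component perpendicular to the rod, T sinθ, produces torque. sin 64.9° = 0.9056.
Balancing moments: T × 2.33 × 0.9056 = 883.3, giving T = 883.3 / 2.11 = 419 N.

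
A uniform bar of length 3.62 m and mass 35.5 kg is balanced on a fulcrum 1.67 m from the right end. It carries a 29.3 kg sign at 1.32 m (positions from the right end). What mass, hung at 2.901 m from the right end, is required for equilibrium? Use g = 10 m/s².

m ≈ 4.29 kg

Taking torques about the fulcrum (at 1.67 m from the right end):
Beam weight: 35.5 × 10 = 355 N down at 1.81 m → arm 0.14 m, τ = 355 × 0.14 = 49.7 N·m counterclockwise.
Sign: 29.3 × 10 = 293 N down at 1.32 m → arm 0.35 m, τ = 293 × 0.35 = 102.5 N·m clockwise.
Net moment of known loads = 52.8 N·m clockwise.
An unknown mass m at 2.901 m has arm 1.231 m; its moment is m·g·1.231 counterclockwise.
Setting net torque to zero: m × 10 × 1.231 = 52.8 → m = 52.8 / (10 × 1.231) = 4.29 kg.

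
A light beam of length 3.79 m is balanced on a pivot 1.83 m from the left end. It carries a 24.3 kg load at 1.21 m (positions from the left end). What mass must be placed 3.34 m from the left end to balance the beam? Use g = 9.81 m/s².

About the pivot (at 1.83 m from the left end):
Load: 24.3 × 9.81 = 238.4 N down at 1.21 m → arm 0.62 m, τ = 238.4 × 0.62 = 147.8 N·m counterclockwise.
Net moment of known loads = 147.8 N·m counterclockwise.
An unknown mass m at 3.34 m has arm 1.51 m; its moment is m·g·1.51 clockwise.
Στ = 0 ⇒ m × 9.81 × 1.51 = 147.8 ⇒ m = 147.8 / (9.81 × 1.51) = 9.98 kg.

m ≈ 9.98 kg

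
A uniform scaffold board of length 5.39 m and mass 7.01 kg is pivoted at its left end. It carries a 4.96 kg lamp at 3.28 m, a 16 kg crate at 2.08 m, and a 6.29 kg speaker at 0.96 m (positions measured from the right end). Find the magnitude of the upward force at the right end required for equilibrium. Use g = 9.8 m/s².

F ≈ 200 N

Choose the left end as the axis so the unknown pivot reaction has zero arm there.
Beam weight: 7.01 × 9.8 = 68.7 N down at 2.695 m → arm 2.695 m, τ = 68.7 × 2.695 = 185.1 N·m clockwise.
Lamp: 4.96 × 9.8 = 48.61 N down at 3.28 m → arm 2.11 m, τ = 48.61 × 2.11 = 102.6 N·m clockwise.
Crate: 16 × 9.8 = 156.8 N down at 2.08 m → arm 3.31 m, τ = 156.8 × 3.31 = 519 N·m clockwise.
Speaker: 6.29 × 9.8 = 61.64 N down at 0.96 m → arm 4.43 m, τ = 61.64 × 4.43 = 273.1 N·m clockwise.
Net moment of the loads = 1080 N·m clockwise.
The upward force F acts at the right end, arm 5.39 m, giving F × 5.39 counterclockwise.
For rotational equilibrium, F × 5.39 = 1080, so F = 1080 / 5.39 = 200 N.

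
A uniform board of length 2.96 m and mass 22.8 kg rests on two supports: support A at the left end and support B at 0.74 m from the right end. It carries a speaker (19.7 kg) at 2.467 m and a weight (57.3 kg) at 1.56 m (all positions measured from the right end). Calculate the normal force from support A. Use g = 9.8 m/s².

R_A ≈ 432 N

Take moments about support B.
Beam weight: 22.8 × 9.8 = 223.4 N down at 1.48 m → arm 0.74 m, τ = 223.4 × 0.74 = 165.3 N·m counterclockwise.
Speaker: 19.7 × 9.8 = 193.1 N down at 2.467 m → arm 1.727 m, τ = 193.1 × 1.727 = 333.5 N·m counterclockwise.
Weight: 57.3 × 9.8 = 561.5 N down at 1.56 m → arm 0.82 m, τ = 561.5 × 0.82 = 460.4 N·m counterclockwise.
Net load moment about support B = 959.2 N·m counterclockwise.
Reaction R at support A is upward at 2.96 m, arm 2.22 m → moment R × 2.22 clockwise.
For rotational equilibrium, R × 2.22 = 959.2, so R = 432 N.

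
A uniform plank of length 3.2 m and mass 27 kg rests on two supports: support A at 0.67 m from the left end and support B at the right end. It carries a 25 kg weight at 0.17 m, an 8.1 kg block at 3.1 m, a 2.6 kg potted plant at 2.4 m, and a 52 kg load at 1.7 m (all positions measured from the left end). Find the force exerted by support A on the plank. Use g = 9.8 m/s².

R_A ≈ 774 N

About support B:
Beam weight: 27 × 9.8 = 264.6 N down at 1.6 m → arm 1.6 m, τ = 264.6 × 1.6 = 423.4 N·m counterclockwise.
Weight: 25 × 9.8 = 245 N down at 0.17 m → arm 3.03 m, τ = 245 × 3.03 = 742.3 N·m counterclockwise.
Block: 8.1 × 9.8 = 79.38 N down at 3.1 m → arm 0.1 m, τ = 79.38 × 0.1 = 7.938 N·m counterclockwise.
Potted plant: 2.6 × 9.8 = 25.48 N down at 2.4 m → arm 0.8 m, τ = 25.48 × 0.8 = 20.38 N·m counterclockwise.
Load: 52 × 9.8 = 509.6 N down at 1.7 m → arm 1.5 m, τ = 509.6 × 1.5 = 764.4 N·m counterclockwise.
Net load moment about support B = 1958 N·m counterclockwise.
Reaction R at support A is upward at 0.67 m, arm 2.53 m → moment R × 2.53 clockwise.
Balancing moments: R × 2.53 = 1958, giving R = 774 N.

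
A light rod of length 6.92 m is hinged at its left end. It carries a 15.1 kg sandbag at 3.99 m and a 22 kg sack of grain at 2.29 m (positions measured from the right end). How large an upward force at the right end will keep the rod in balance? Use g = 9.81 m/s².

About the left end:
Sandbag: 15.1 × 9.81 = 148.1 N down at 3.99 m → arm 2.93 m, τ = 148.1 × 2.93 = 433.9 N·m clockwise.
Sack of grain: 22 × 9.81 = 215.8 N down at 2.29 m → arm 4.63 m, τ = 215.8 × 4.63 = 999.2 N·m clockwise.
Net moment of the loads = 1433 N·m clockwise.
The upward force F acts at the right end, arm 6.92 m, giving F × 6.92 counterclockwise.
Balancing moments: F × 6.92 = 1433, giving F = 1433 / 6.92 = 207 N.

F ≈ 207 N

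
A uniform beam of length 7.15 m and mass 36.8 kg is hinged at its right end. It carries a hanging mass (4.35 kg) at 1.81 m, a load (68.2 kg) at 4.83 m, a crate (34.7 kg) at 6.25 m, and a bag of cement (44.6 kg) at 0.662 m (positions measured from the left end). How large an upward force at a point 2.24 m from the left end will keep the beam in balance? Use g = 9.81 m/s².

Sum moments about the right end (the unknown pivot reaction has zero arm there).
Beam weight: 36.8 × 9.81 = 361 N down at 3.575 m → arm 3.575 m, τ = 361 × 3.575 = 1291 N·m counterclockwise.
Hanging mass: 4.35 × 9.81 = 42.67 N down at 1.81 m → arm 5.34 m, τ = 42.67 × 5.34 = 227.9 N·m counterclockwise.
Load: 68.2 × 9.81 = 669 N down at 4.83 m → arm 2.32 m, τ = 669 × 2.32 = 1552 N·m counterclockwise.
Crate: 34.7 × 9.81 = 340.4 N down at 6.25 m → arm 0.9 m, τ = 340.4 × 0.9 = 306.4 N·m counterclockwise.
Bag of cement: 44.6 × 9.81 = 437.5 N down at 0.662 m → arm 6.488 m, τ = 437.5 × 6.488 = 2838 N·m counterclockwise.
Net moment of the loads = 6215 N·m counterclockwise.
The upward force F acts at a point 2.24 m from the left end, arm 4.91 m, giving F × 4.91 clockwise.
Balancing moments: F × 4.91 = 6215, giving F = 6215 / 4.91 = 1270 N.

F ≈ 1270 N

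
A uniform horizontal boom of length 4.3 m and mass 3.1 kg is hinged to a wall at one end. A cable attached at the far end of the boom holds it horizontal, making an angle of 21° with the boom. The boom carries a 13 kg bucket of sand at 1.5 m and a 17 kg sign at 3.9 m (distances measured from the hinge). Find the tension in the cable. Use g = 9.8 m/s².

T ≈ 588 N

Take moments about the hinge.
Beam weight: 3.1 × 9.8 = 30.38 N down at 2.15 m → arm 2.15 m, τ = 30.38 × 2.15 = 65.32 N·m clockwise.
Bucket of sand: 13 × 9.8 = 127.4 N down at 1.5 m → arm 1.5 m, τ = 127.4 × 1.5 = 191.1 N·m clockwise.
Sign: 17 × 9.8 = 166.6 N down at 3.9 m → arm 3.9 m, τ = 166.6 × 3.9 = 649.7 N·m clockwise.
Total clockwise load moment = 906.1 N·m.
The cable tension T acts at 4.3 m; only its component perpendicular to the boom, T sinθ, produces torque. sin 21° = 0.3584.
Setting net torque to zero: T × 4.3 × 0.3584 = 906.1 → T = 906.1 / 1.541 = 588 N.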